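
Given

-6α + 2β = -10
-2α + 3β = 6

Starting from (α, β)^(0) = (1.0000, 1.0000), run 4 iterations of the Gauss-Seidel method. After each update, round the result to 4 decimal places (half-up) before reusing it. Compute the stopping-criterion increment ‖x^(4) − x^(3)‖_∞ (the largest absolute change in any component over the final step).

0.0384

Iteration 1:
  α = (-10 - (2)·1.0000) / (-6) = 2.0000
  β = (6 - (-2)·2.0000) / (3) = 3.3333
Iteration 2:
  α = (-10 - (2)·3.3333) / (-6) = 2.7778
  β = (6 - (-2)·2.7778) / (3) = 3.8519
Iteration 3:
  α = (-10 - (2)·3.8519) / (-6) = 2.9506
  β = (6 - (-2)·2.9506) / (3) = 3.9671
Iteration 4:
  α = (-10 - (2)·3.9671) / (-6) = 2.9890
  β = (6 - (-2)·2.9890) / (3) = 3.9927
Change: (0.0384, 0.0256) → max |·| = 0.0384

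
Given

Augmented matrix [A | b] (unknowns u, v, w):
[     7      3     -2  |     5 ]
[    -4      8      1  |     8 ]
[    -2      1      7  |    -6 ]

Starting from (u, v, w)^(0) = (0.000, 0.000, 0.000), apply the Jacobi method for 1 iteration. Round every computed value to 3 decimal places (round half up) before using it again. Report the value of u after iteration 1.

Iteration 1:
  u = (5 - (3)·0.000 - (-2)·0.000) / (7) = 0.714
  v = (8 - (-4)·0.000 - (1)·0.000) / (8) = 1.000
  w = (-6 - (-2)·0.000 - (1)·0.000) / (7) = -0.857

0.714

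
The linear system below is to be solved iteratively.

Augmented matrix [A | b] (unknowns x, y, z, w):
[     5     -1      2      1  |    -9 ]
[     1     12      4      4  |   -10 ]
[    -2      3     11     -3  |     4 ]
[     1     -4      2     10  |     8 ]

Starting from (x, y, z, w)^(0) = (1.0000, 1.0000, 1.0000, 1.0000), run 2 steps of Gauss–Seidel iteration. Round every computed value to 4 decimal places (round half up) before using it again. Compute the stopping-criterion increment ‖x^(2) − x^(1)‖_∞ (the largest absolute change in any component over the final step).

0.3582

Iteration 1:
  x = (-9 - (-1)·1.0000 - (2)·1.0000 - (1)·1.0000) / (5) = -2.2000
  y = (-10 - (1)·-2.2000 - (4)·1.0000 - (4)·1.0000) / (12) = -1.3167
  z = (4 - (-2)·-2.2000 - (3)·-1.3167 - (-3)·1.0000) / (11) = 0.5955
  w = (8 - (1)·-2.2000 - (-4)·-1.3167 - (2)·0.5955) / (10) = 0.3742
Iteration 2:
  x = (-9 - (-1)·-1.3167 - (2)·0.5955 - (1)·0.3742) / (5) = -2.3764
  y = (-10 - (1)·-2.3764 - (4)·0.5955 - (4)·0.3742) / (12) = -0.9585
  z = (4 - (-2)·-2.3764 - (3)·-0.9585 - (-3)·0.3742) / (11) = 0.2950
  w = (8 - (1)·-2.3764 - (-4)·-0.9585 - (2)·0.2950) / (10) = 0.5952
Change: (-0.1764, 0.3582, -0.3005, 0.2210) → max |·| = 0.3582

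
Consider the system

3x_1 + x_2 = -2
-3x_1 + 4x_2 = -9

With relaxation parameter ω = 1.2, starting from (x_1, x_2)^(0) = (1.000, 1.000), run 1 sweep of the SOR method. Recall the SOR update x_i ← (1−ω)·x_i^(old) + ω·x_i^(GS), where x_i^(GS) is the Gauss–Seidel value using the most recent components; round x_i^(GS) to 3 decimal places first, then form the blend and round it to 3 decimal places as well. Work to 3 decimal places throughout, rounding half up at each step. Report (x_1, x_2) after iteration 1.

Iteration 1:
  x_1: GS value = (-2 - (1)·1.000) / (3) = -1.000;  x_1 ← (1−ω)·1.000 + ω·-1.000 = -1.400
  x_2: GS value = (-9 - (-3)·-1.400) / (4) = -3.300;  x_2 ← (1−ω)·1.000 + ω·-3.300 = -4.160

(-1.400, -4.160)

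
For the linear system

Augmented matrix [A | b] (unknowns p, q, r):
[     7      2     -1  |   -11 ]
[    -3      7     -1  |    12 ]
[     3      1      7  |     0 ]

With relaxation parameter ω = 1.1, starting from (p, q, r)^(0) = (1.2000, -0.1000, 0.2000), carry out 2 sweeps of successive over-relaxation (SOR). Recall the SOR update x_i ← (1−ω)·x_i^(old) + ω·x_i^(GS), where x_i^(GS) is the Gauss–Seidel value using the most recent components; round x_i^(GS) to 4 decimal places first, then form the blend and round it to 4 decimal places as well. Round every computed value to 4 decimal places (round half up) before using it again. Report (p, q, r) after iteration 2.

(-1.7888, 1.0362, 0.6153)

Iteration 1:
  p: GS value = (-11 - (2)·-0.1000 - (-1)·0.2000) / (7) = -1.5143;  p ← (1−ω)·1.2000 + ω·-1.5143 = -1.7857
  q: GS value = (12 - (-3)·-1.7857 - (-1)·0.2000) / (7) = 0.9776;  q ← (1−ω)·-0.1000 + ω·0.9776 = 1.0854
  r: GS value = (0 - (3)·-1.7857 - (1)·1.0854) / (7) = 0.6102;  r ← (1−ω)·0.2000 + ω·0.6102 = 0.6512
Iteration 2:
  p: GS value = (-11 - (2)·1.0854 - (-1)·0.6512) / (7) = -1.7885;  p ← (1−ω)·-1.7857 + ω·-1.7885 = -1.7888
  q: GS value = (12 - (-3)·-1.7888 - (-1)·0.6512) / (7) = 1.0407;  q ← (1−ω)·1.0854 + ω·1.0407 = 1.0362
  r: GS value = (0 - (3)·-1.7888 - (1)·1.0362) / (7) = 0.6186;  r ← (1−ω)·0.6512 + ω·0.6186 = 0.6153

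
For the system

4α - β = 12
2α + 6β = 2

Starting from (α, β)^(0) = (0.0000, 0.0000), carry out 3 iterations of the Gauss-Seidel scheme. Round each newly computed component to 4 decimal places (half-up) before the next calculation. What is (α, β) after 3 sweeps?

Iteration 1:
  α = (12 - (-1)·0.0000) / (4) = 3.0000
  β = (2 - (2)·3.0000) / (6) = -0.6667
Iteration 2:
  α = (12 - (-1)·-0.6667) / (4) = 2.8333
  β = (2 - (2)·2.8333) / (6) = -0.6111
Iteration 3:
  α = (12 - (-1)·-0.6111) / (4) = 2.8472
  β = (2 - (2)·2.8472) / (6) = -0.6157

(2.8472, -0.6157)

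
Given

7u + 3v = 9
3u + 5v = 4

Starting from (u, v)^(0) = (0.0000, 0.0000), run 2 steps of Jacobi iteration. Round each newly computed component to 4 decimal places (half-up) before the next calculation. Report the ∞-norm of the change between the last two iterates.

0.7714

Iteration 1:
  u = (9 - (3)·0.0000) / (7) = 1.2857
  v = (4 - (3)·0.0000) / (5) = 0.8000
Iteration 2:
  u = (9 - (3)·0.8000) / (7) = 0.9429
  v = (4 - (3)·1.2857) / (5) = 0.0286
Change: (-0.3428, -0.7714) → max |·| = 0.7714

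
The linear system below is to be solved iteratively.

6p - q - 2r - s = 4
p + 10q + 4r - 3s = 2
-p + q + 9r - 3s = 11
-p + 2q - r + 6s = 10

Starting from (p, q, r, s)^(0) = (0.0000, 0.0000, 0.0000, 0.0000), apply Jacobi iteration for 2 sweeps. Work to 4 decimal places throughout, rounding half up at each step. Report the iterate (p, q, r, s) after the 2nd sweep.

(1.3852, 0.1445, 1.8296, 1.9148)

Iteration 1:
  p = (4 - (-1)·0.0000 - (-2)·0.0000 - (-1)·0.0000) / (6) = 0.6667
  q = (2 - (1)·0.0000 - (4)·0.0000 - (-3)·0.0000) / (10) = 0.2000
  r = (11 - (-1)·0.0000 - (1)·0.0000 - (-3)·0.0000) / (9) = 1.2222
  s = (10 - (-1)·0.0000 - (2)·0.0000 - (-1)·0.0000) / (6) = 1.6667
Iteration 2:
  p = (4 - (-1)·0.2000 - (-2)·1.2222 - (-1)·1.6667) / (6) = 1.3852
  q = (2 - (1)·0.6667 - (4)·1.2222 - (-3)·1.6667) / (10) = 0.1445
  r = (11 - (-1)·0.6667 - (1)·0.2000 - (-3)·1.6667) / (9) = 1.8296
  s = (10 - (-1)·0.6667 - (2)·0.2000 - (-1)·1.2222) / (6) = 1.9148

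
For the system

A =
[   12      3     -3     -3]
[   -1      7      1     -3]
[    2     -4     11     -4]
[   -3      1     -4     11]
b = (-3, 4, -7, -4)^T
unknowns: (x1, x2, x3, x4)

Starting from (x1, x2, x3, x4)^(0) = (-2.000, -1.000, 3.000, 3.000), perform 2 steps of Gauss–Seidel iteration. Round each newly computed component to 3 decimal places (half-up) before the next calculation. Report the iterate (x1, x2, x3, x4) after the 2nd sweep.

(-0.421, 0.477, -0.321, -0.639)

Iteration 1:
  x1 = (-3 - (3)·-1.000 - (-3)·3.000 - (-3)·3.000) / (12) = 1.500
  x2 = (4 - (-1)·1.500 - (1)·3.000 - (-3)·3.000) / (7) = 1.643
  x3 = (-7 - (2)·1.500 - (-4)·1.643 - (-4)·3.000) / (11) = 0.779
  x4 = (-4 - (-3)·1.500 - (1)·1.643 - (-4)·0.779) / (11) = 0.179
Iteration 2:
  x1 = (-3 - (3)·1.643 - (-3)·0.779 - (-3)·0.179) / (12) = -0.421
  x2 = (4 - (-1)·-0.421 - (1)·0.779 - (-3)·0.179) / (7) = 0.477
  x3 = (-7 - (2)·-0.421 - (-4)·0.477 - (-4)·0.179) / (11) = -0.321
  x4 = (-4 - (-3)·-0.421 - (1)·0.477 - (-4)·-0.321) / (11) = -0.639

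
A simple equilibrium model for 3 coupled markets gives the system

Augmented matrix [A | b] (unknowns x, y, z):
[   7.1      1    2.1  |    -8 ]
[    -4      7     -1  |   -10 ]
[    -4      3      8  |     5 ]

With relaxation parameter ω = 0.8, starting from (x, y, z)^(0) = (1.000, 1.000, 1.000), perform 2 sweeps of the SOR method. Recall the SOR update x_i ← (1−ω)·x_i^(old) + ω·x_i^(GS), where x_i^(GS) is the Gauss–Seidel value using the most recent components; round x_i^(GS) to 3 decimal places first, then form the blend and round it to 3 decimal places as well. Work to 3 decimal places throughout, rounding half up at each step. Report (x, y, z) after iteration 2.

(-1.123, -1.841, 0.738)

Iteration 1:
  x: GS value = (-8 - (1)·1.000 - (2.1)·1.000) / (7.1) = -1.563;  x ← (1−ω)·1.000 + ω·-1.563 = -1.050
  y: GS value = (-10 - (-4)·-1.050 - (-1)·1.000) / (7) = -1.886;  y ← (1−ω)·1.000 + ω·-1.886 = -1.309
  z: GS value = (5 - (-4)·-1.050 - (3)·-1.309) / (8) = 0.591;  z ← (1−ω)·1.000 + ω·0.591 = 0.673
Iteration 2:
  x: GS value = (-8 - (1)·-1.309 - (2.1)·0.673) / (7.1) = -1.141;  x ← (1−ω)·-1.050 + ω·-1.141 = -1.123
  y: GS value = (-10 - (-4)·-1.123 - (-1)·0.673) / (7) = -1.974;  y ← (1−ω)·-1.309 + ω·-1.974 = -1.841
  z: GS value = (5 - (-4)·-1.123 - (3)·-1.841) / (8) = 0.754;  z ← (1−ω)·0.673 + ω·0.754 = 0.738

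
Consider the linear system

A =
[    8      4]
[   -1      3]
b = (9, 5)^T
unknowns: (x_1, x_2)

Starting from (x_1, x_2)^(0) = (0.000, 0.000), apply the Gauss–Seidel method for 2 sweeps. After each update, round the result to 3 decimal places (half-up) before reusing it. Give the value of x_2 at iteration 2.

Iteration 1:
  x_1 = (9 - (4)·0.000) / (8) = 1.125
  x_2 = (5 - (-1)·1.125) / (3) = 2.042
Iteration 2:
  x_1 = (9 - (4)·2.042) / (8) = 0.104
  x_2 = (5 - (-1)·0.104) / (3) = 1.701

1.701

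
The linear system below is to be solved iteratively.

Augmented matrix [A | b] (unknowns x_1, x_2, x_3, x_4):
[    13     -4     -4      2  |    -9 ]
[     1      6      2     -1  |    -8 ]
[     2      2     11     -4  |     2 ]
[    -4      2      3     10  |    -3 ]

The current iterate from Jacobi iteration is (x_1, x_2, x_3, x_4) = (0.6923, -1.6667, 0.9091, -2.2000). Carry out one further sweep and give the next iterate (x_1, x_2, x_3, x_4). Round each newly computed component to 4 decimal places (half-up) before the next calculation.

(-0.5870, -2.1184, -0.4410, 0.0375)

One sweep:
  x_1 = (-9 - (-4)·-1.6667 - (-4)·0.9091 - (2)·-2.2000) / (13) = -0.5870
  x_2 = (-8 - (1)·0.6923 - (2)·0.9091 - (-1)·-2.2000) / (6) = -2.1184
  x_3 = (2 - (2)·0.6923 - (2)·-1.6667 - (-4)·-2.2000) / (11) = -0.4410
  x_4 = (-3 - (-4)·0.6923 - (2)·-1.6667 - (3)·0.9091) / (10) = 0.0375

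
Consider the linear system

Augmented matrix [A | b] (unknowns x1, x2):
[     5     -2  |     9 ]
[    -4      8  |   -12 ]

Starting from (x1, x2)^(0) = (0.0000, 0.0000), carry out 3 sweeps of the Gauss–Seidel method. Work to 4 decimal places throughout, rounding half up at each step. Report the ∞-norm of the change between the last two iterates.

Iteration 1:
  x1 = (9 - (-2)·0.0000) / (5) = 1.8000
  x2 = (-12 - (-4)·1.8000) / (8) = -0.6000
Iteration 2:
  x1 = (9 - (-2)·-0.6000) / (5) = 1.5600
  x2 = (-12 - (-4)·1.5600) / (8) = -0.7200
Iteration 3:
  x1 = (9 - (-2)·-0.7200) / (5) = 1.5120
  x2 = (-12 - (-4)·1.5120) / (8) = -0.7440
Change: (-0.0480, -0.0240) → max |·| = 0.0480

0.0480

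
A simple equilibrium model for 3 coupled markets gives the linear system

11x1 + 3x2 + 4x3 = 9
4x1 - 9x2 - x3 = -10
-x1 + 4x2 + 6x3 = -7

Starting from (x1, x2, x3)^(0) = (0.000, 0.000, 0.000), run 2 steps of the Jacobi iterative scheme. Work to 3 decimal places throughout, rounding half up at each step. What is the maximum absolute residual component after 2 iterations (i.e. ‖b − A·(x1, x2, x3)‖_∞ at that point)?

Iteration 1:
  x1 = (9 - (3)·0.000 - (4)·0.000) / (11) = 0.818
  x2 = (-10 - (4)·0.000 - (-1)·0.000) / (-9) = 1.111
  x3 = (-7 - (-1)·0.000 - (4)·0.000) / (6) = -1.167
Iteration 2:
  x1 = (9 - (3)·1.111 - (4)·-1.167) / (11) = 0.940
  x2 = (-10 - (4)·0.818 - (-1)·-1.167) / (-9) = 1.604
  x3 = (-7 - (-1)·0.818 - (4)·1.111) / (6) = -1.771
Residual b − A·x = (0.932, -1.095, -1.850); ∞-norm = 1.850

1.850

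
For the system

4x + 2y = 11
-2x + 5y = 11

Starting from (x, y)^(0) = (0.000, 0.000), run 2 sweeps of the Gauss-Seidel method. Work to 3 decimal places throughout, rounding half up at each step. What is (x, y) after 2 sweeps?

(1.100, 2.640)

Iteration 1:
  x = (11 - (2)·0.000) / (4) = 2.750
  y = (11 - (-2)·2.750) / (5) = 3.300
Iteration 2:
  x = (11 - (2)·3.300) / (4) = 1.100
  y = (11 - (-2)·1.100) / (5) = 2.640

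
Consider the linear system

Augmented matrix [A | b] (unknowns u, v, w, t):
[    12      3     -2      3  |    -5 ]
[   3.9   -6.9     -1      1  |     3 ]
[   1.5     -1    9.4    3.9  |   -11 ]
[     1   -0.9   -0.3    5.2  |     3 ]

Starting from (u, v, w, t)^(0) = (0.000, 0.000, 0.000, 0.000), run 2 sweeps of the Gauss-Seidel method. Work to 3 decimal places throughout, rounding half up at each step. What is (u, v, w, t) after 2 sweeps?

(-0.563, -0.514, -1.331, 0.519)

Iteration 1:
  u = (-5 - (3)·0.000 - (-2)·0.000 - (3)·0.000) / (12) = -0.417
  v = (3 - (3.9)·-0.417 - (-1)·0.000 - (1)·0.000) / (-6.9) = -0.670
  w = (-11 - (1.5)·-0.417 - (-1)·-0.670 - (3.9)·0.000) / (9.4) = -1.175
  t = (3 - (1)·-0.417 - (-0.9)·-0.670 - (-0.3)·-1.175) / (5.2) = 0.473
Iteration 2:
  u = (-5 - (3)·-0.670 - (-2)·-1.175 - (3)·0.473) / (12) = -0.563
  v = (3 - (3.9)·-0.563 - (-1)·-1.175 - (1)·0.473) / (-6.9) = -0.514
  w = (-11 - (1.5)·-0.563 - (-1)·-0.514 - (3.9)·0.473) / (9.4) = -1.331
  t = (3 - (1)·-0.563 - (-0.9)·-0.514 - (-0.3)·-1.331) / (5.2) = 0.519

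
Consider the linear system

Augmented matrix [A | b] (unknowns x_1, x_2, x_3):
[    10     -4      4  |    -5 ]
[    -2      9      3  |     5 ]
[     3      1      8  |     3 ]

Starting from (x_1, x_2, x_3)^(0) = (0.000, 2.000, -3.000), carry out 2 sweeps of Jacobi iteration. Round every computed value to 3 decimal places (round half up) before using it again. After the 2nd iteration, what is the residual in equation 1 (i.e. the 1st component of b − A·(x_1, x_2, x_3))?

Iteration 1:
  x_1 = (-5 - (-4)·2.000 - (4)·-3.000) / (10) = 1.500
  x_2 = (5 - (-2)·0.000 - (3)·-3.000) / (9) = 1.556
  x_3 = (3 - (3)·0.000 - (1)·2.000) / (8) = 0.125
Iteration 2:
  x_1 = (-5 - (-4)·1.556 - (4)·0.125) / (10) = 0.072
  x_2 = (5 - (-2)·1.500 - (3)·0.125) / (9) = 0.847
  x_3 = (3 - (3)·1.500 - (1)·1.556) / (8) = -0.382
Residual b − A·x = (-0.804, -1.333, 4.993)

-0.804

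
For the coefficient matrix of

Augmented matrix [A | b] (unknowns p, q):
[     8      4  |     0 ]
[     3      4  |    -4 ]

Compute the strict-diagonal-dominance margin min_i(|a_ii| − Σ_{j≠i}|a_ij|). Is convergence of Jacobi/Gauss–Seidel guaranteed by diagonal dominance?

1

row 1: |8| − (4) = 4
row 2: |4| − (3) = 1
minimum over rows = 1 → strictly diagonally dominant (convergence guaranteed)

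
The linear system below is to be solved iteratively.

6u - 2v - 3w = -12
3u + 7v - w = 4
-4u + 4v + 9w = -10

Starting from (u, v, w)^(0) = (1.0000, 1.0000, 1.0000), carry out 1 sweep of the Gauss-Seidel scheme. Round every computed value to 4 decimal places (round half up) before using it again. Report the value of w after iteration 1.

-2.1693

Iteration 1:
  u = (-12 - (-2)·1.0000 - (-3)·1.0000) / (6) = -1.1667
  v = (4 - (3)·-1.1667 - (-1)·1.0000) / (7) = 1.2143
  w = (-10 - (-4)·-1.1667 - (4)·1.2143) / (9) = -2.1693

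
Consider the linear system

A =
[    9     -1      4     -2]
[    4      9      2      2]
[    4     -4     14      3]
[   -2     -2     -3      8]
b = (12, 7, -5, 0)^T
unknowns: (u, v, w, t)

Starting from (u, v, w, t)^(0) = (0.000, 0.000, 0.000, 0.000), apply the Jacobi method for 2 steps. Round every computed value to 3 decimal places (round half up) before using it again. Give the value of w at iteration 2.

-0.516

Iteration 1:
  u = (12 - (-1)·0.000 - (4)·0.000 - (-2)·0.000) / (9) = 1.333
  v = (7 - (4)·0.000 - (2)·0.000 - (2)·0.000) / (9) = 0.778
  w = (-5 - (4)·0.000 - (-4)·0.000 - (3)·0.000) / (14) = -0.357
  t = (0 - (-2)·0.000 - (-2)·0.000 - (-3)·0.000) / (8) = 0.000
Iteration 2:
  u = (12 - (-1)·0.778 - (4)·-0.357 - (-2)·0.000) / (9) = 1.578
  v = (7 - (4)·1.333 - (2)·-0.357 - (2)·0.000) / (9) = 0.265
  w = (-5 - (4)·1.333 - (-4)·0.778 - (3)·0.000) / (14) = -0.516
  t = (0 - (-2)·1.333 - (-2)·0.778 - (-3)·-0.357) / (8) = 0.394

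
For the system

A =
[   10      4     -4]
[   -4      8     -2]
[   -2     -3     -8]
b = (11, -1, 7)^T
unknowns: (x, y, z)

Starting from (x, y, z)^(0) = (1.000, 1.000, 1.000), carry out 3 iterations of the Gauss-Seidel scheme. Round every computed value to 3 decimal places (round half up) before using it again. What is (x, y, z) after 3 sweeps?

(0.911, 0.127, -1.150)

Iteration 1:
  x = (11 - (4)·1.000 - (-4)·1.000) / (10) = 1.100
  y = (-1 - (-4)·1.100 - (-2)·1.000) / (8) = 0.675
  z = (7 - (-2)·1.100 - (-3)·0.675) / (-8) = -1.403
Iteration 2:
  x = (11 - (4)·0.675 - (-4)·-1.403) / (10) = 0.269
  y = (-1 - (-4)·0.269 - (-2)·-1.403) / (8) = -0.341
  z = (7 - (-2)·0.269 - (-3)·-0.341) / (-8) = -0.814
Iteration 3:
  x = (11 - (4)·-0.341 - (-4)·-0.814) / (10) = 0.911
  y = (-1 - (-4)·0.911 - (-2)·-0.814) / (8) = 0.127
  z = (7 - (-2)·0.911 - (-3)·0.127) / (-8) = -1.150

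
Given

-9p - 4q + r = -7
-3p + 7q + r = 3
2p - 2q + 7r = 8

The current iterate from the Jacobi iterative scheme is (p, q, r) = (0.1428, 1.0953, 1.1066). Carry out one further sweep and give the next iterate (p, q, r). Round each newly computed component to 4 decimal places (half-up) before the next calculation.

One sweep:
  p = (-7 - (-4)·1.0953 - (1)·1.1066) / (-9) = 0.4139
  q = (3 - (-3)·0.1428 - (1)·1.1066) / (7) = 0.3317
  r = (8 - (2)·0.1428 - (-2)·1.0953) / (7) = 1.4150

(0.4139, 0.3317, 1.4150)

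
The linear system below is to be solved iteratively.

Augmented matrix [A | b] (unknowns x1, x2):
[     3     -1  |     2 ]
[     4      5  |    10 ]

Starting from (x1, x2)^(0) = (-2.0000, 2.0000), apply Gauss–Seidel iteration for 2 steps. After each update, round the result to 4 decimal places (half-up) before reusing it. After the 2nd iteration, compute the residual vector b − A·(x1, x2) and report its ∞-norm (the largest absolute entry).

Iteration 1:
  x1 = (2 - (-1)·2.0000) / (3) = 1.3333
  x2 = (10 - (4)·1.3333) / (5) = 0.9334
Iteration 2:
  x1 = (2 - (-1)·0.9334) / (3) = 0.9778
  x2 = (10 - (4)·0.9778) / (5) = 1.2178
Residual b − A·x = (0.2844, -0.0002); ∞-norm = 0.2844

0.2844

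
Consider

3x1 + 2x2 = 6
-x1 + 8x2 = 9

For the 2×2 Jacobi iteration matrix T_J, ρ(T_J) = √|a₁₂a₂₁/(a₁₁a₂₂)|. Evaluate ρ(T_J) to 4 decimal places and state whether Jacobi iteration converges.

0.2887

a₁₂a₂₁/(a₁₁a₂₂) = (2)·(-1) / ((3)·(8)) = -0.083333
ρ = √|-0.083333| = √0.083333 = 0.2887
ρ < 1, so Jacobi converges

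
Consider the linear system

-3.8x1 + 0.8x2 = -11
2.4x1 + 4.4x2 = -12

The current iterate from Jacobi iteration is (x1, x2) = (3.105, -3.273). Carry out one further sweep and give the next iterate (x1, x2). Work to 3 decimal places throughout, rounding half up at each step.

One sweep:
  x1 = (-11 - (0.8)·-3.273) / (-3.8) = 2.206
  x2 = (-12 - (2.4)·3.105) / (4.4) = -4.421

(2.206, -4.421)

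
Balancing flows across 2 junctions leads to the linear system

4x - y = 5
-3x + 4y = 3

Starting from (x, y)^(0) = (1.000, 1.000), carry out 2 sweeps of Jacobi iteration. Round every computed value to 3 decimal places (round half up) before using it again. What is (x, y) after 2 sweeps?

Iteration 1:
  x = (5 - (-1)·1.000) / (4) = 1.500
  y = (3 - (-3)·1.000) / (4) = 1.500
Iteration 2:
  x = (5 - (-1)·1.500) / (4) = 1.625
  y = (3 - (-3)·1.500) / (4) = 1.875

(1.625, 1.875)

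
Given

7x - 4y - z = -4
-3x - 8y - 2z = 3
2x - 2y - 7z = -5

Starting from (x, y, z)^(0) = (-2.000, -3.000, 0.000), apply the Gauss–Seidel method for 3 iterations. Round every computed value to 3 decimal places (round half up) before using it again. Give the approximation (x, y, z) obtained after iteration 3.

(-0.610, -0.320, 0.631)

Iteration 1:
  x = (-4 - (-4)·-3.000 - (-1)·0.000) / (7) = -2.286
  y = (3 - (-3)·-2.286 - (-2)·0.000) / (-8) = 0.482
  z = (-5 - (2)·-2.286 - (-2)·0.482) / (-7) = -0.077
Iteration 2:
  x = (-4 - (-4)·0.482 - (-1)·-0.077) / (7) = -0.307
  y = (3 - (-3)·-0.307 - (-2)·-0.077) / (-8) = -0.241
  z = (-5 - (2)·-0.307 - (-2)·-0.241) / (-7) = 0.695
Iteration 3:
  x = (-4 - (-4)·-0.241 - (-1)·0.695) / (7) = -0.610
  y = (3 - (-3)·-0.610 - (-2)·0.695) / (-8) = -0.320
  z = (-5 - (2)·-0.610 - (-2)·-0.320) / (-7) = 0.631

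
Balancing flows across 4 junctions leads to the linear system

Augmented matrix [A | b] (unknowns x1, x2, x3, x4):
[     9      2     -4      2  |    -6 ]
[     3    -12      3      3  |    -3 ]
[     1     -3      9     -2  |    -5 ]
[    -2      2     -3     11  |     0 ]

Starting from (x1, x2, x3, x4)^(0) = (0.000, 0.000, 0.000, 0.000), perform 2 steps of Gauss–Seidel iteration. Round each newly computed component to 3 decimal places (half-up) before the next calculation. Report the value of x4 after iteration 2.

Iteration 1:
  x1 = (-6 - (2)·0.000 - (-4)·0.000 - (2)·0.000) / (9) = -0.667
  x2 = (-3 - (3)·-0.667 - (3)·0.000 - (3)·0.000) / (-12) = 0.083
  x3 = (-5 - (1)·-0.667 - (-3)·0.083 - (-2)·0.000) / (9) = -0.454
  x4 = (0 - (-2)·-0.667 - (2)·0.083 - (-3)·-0.454) / (11) = -0.260
Iteration 2:
  x1 = (-6 - (2)·0.083 - (-4)·-0.454 - (2)·-0.260) / (9) = -0.829
  x2 = (-3 - (3)·-0.829 - (3)·-0.454 - (3)·-0.260) / (-12) = -0.136
  x3 = (-5 - (1)·-0.829 - (-3)·-0.136 - (-2)·-0.260) / (9) = -0.567
  x4 = (0 - (-2)·-0.829 - (2)·-0.136 - (-3)·-0.567) / (11) = -0.281

-0.281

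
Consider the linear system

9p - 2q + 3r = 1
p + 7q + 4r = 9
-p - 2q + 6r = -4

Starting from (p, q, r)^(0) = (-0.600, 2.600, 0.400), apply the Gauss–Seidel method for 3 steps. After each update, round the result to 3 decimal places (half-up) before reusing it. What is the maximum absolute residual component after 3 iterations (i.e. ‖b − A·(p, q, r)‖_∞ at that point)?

Iteration 1:
  p = (1 - (-2)·2.600 - (3)·0.400) / (9) = 0.556
  q = (9 - (1)·0.556 - (4)·0.400) / (7) = 0.978
  r = (-4 - (-1)·0.556 - (-2)·0.978) / (6) = -0.248
Iteration 2:
  p = (1 - (-2)·0.978 - (3)·-0.248) / (9) = 0.411
  q = (9 - (1)·0.411 - (4)·-0.248) / (7) = 1.369
  r = (-4 - (-1)·0.411 - (-2)·1.369) / (6) = -0.142
Iteration 3:
  p = (1 - (-2)·1.369 - (3)·-0.142) / (9) = 0.463
  q = (9 - (1)·0.463 - (4)·-0.142) / (7) = 1.301
  r = (-4 - (-1)·0.463 - (-2)·1.301) / (6) = -0.156
Residual b − A·x = (-0.097, 0.054, 0.001); ∞-norm = 0.097

0.097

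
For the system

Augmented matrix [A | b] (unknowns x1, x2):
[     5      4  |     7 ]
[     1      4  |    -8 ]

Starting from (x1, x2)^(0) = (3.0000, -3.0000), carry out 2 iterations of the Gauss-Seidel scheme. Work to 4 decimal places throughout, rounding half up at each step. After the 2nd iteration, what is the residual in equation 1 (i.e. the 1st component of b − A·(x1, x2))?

-0.0400

Iteration 1:
  x1 = (7 - (4)·-3.0000) / (5) = 3.8000
  x2 = (-8 - (1)·3.8000) / (4) = -2.9500
Iteration 2:
  x1 = (7 - (4)·-2.9500) / (5) = 3.7600
  x2 = (-8 - (1)·3.7600) / (4) = -2.9400
Residual b − A·x = (-0.0400, 0.0000)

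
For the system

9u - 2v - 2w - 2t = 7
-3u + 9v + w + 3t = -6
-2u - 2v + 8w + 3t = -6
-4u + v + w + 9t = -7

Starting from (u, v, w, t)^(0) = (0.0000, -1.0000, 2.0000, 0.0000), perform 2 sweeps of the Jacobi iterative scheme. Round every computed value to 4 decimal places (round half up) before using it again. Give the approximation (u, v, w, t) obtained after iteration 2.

Iteration 1:
  u = (7 - (-2)·-1.0000 - (-2)·2.0000 - (-2)·0.0000) / (9) = 1.0000
  v = (-6 - (-3)·0.0000 - (1)·2.0000 - (3)·0.0000) / (9) = -0.8889
  w = (-6 - (-2)·0.0000 - (-2)·-1.0000 - (3)·0.0000) / (8) = -1.0000
  t = (-7 - (-4)·0.0000 - (1)·-1.0000 - (1)·2.0000) / (9) = -0.8889
Iteration 2:
  u = (7 - (-2)·-0.8889 - (-2)·-1.0000 - (-2)·-0.8889) / (9) = 0.1605
  v = (-6 - (-3)·1.0000 - (1)·-1.0000 - (3)·-0.8889) / (9) = 0.0741
  w = (-6 - (-2)·1.0000 - (-2)·-0.8889 - (3)·-0.8889) / (8) = -0.3889
  t = (-7 - (-4)·1.0000 - (1)·-0.8889 - (1)·-1.0000) / (9) = -0.1235

(0.1605, 0.0741, -0.3889, -0.1235)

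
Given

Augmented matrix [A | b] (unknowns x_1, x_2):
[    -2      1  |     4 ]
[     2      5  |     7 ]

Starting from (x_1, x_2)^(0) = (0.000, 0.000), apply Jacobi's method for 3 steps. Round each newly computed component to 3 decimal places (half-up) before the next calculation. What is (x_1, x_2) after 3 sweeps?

(-0.900, 1.920)

Iteration 1:
  x_1 = (4 - (1)·0.000) / (-2) = -2.000
  x_2 = (7 - (2)·0.000) / (5) = 1.400
Iteration 2:
  x_1 = (4 - (1)·1.400) / (-2) = -1.300
  x_2 = (7 - (2)·-2.000) / (5) = 2.200
Iteration 3:
  x_1 = (4 - (1)·2.200) / (-2) = -0.900
  x_2 = (7 - (2)·-1.300) / (5) = 1.920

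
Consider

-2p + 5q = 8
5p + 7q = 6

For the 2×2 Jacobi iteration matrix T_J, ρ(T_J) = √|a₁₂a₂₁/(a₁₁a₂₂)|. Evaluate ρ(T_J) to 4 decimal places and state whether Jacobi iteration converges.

1.3363

a₁₂a₂₁/(a₁₁a₂₂) = (5)·(5) / ((-2)·(7)) = -1.785714
ρ = √|-1.785714| = √1.785714 = 1.3363
ρ > 1, so Jacobi diverges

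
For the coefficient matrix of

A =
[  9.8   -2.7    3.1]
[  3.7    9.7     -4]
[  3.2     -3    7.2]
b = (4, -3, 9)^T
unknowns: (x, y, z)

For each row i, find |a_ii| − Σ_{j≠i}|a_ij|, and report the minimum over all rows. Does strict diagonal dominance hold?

row 1: |9.8| − (2.7+3.1) = 4
row 2: |9.7| − (3.7+4) = 2
row 3: |7.2| − (3.2+3) = 1
minimum over rows = 1 → strictly diagonally dominant (convergence guaranteed)

1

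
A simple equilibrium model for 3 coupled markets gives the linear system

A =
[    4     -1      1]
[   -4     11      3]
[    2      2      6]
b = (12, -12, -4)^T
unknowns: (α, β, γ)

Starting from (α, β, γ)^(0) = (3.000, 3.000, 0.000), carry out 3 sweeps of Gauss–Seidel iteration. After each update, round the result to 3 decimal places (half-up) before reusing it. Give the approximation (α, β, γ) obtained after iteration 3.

(3.716, 0.835, -2.184)

Iteration 1:
  α = (12 - (-1)·3.000 - (1)·0.000) / (4) = 3.750
  β = (-12 - (-4)·3.750 - (3)·0.000) / (11) = 0.273
  γ = (-4 - (2)·3.750 - (2)·0.273) / (6) = -2.008
Iteration 2:
  α = (12 - (-1)·0.273 - (1)·-2.008) / (4) = 3.570
  β = (-12 - (-4)·3.570 - (3)·-2.008) / (11) = 0.755
  γ = (-4 - (2)·3.570 - (2)·0.755) / (6) = -2.108
Iteration 3:
  α = (12 - (-1)·0.755 - (1)·-2.108) / (4) = 3.716
  β = (-12 - (-4)·3.716 - (3)·-2.108) / (11) = 0.835
  γ = (-4 - (2)·3.716 - (2)·0.835) / (6) = -2.184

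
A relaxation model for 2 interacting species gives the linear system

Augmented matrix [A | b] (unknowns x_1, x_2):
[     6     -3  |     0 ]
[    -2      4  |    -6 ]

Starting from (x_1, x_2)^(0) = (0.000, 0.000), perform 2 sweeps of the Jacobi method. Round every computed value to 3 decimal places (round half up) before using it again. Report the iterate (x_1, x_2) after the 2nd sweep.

Iteration 1:
  x_1 = (0 - (-3)·0.000) / (6) = 0.000
  x_2 = (-6 - (-2)·0.000) / (4) = -1.500
Iteration 2:
  x_1 = (0 - (-3)·-1.500) / (6) = -0.750
  x_2 = (-6 - (-2)·0.000) / (4) = -1.500

(-0.750, -1.500)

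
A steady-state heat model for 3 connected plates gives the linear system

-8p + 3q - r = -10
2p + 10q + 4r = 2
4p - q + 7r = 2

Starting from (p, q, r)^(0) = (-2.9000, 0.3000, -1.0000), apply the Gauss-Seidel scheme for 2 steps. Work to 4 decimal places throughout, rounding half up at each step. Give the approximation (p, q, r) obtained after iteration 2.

Iteration 1:
  p = (-10 - (3)·0.3000 - (-1)·-1.0000) / (-8) = 1.4875
  q = (2 - (2)·1.4875 - (4)·-1.0000) / (10) = 0.3025
  r = (2 - (4)·1.4875 - (-1)·0.3025) / (7) = -0.5211
Iteration 2:
  p = (-10 - (3)·0.3025 - (-1)·-0.5211) / (-8) = 1.4286
  q = (2 - (2)·1.4286 - (4)·-0.5211) / (10) = 0.1227
  r = (2 - (4)·1.4286 - (-1)·0.1227) / (7) = -0.5131

(1.4286, 0.1227, -0.5131)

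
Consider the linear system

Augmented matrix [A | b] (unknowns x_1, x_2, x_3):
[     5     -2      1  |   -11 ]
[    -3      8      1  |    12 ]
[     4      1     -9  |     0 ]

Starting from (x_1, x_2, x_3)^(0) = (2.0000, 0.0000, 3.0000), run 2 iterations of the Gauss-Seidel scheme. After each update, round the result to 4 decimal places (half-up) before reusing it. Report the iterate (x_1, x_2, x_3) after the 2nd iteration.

Iteration 1:
  x_1 = (-11 - (-2)·0.0000 - (1)·3.0000) / (5) = -2.8000
  x_2 = (12 - (-3)·-2.8000 - (1)·3.0000) / (8) = 0.0750
  x_3 = (0 - (4)·-2.8000 - (1)·0.0750) / (-9) = -1.2361
Iteration 2:
  x_1 = (-11 - (-2)·0.0750 - (1)·-1.2361) / (5) = -1.9228
  x_2 = (12 - (-3)·-1.9228 - (1)·-1.2361) / (8) = 0.9335
  x_3 = (0 - (4)·-1.9228 - (1)·0.9335) / (-9) = -0.7509

(-1.9228, 0.9335, -0.7509)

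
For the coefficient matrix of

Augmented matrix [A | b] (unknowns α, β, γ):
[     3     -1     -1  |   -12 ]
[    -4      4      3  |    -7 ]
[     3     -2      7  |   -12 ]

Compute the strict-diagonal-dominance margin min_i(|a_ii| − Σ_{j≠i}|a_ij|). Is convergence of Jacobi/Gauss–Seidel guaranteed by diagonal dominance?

-3

row 1: |3| − (1+1) = 1
row 2: |4| − (4+3) = -3
row 3: |7| − (3+2) = 2
minimum over rows = -3 → not strictly diagonally dominant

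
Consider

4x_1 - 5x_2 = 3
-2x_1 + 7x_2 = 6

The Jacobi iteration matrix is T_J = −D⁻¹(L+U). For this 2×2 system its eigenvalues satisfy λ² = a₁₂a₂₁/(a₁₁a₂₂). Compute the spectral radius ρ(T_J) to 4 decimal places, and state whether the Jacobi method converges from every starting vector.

0.5976

a₁₂a₂₁/(a₁₁a₂₂) = (-5)·(-2) / ((4)·(7)) = 0.357143
ρ = √|0.357143| = √0.357143 = 0.5976
ρ < 1, so Jacobi converges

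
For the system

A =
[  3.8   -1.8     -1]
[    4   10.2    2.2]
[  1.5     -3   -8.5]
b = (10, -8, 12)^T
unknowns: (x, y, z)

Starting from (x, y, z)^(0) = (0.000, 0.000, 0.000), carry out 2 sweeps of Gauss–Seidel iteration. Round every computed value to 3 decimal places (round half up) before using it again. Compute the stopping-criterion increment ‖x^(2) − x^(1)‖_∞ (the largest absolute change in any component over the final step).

Iteration 1:
  x = (10 - (-1.8)·0.000 - (-1)·0.000) / (3.8) = 2.632
  y = (-8 - (4)·2.632 - (2.2)·0.000) / (10.2) = -1.816
  z = (12 - (1.5)·2.632 - (-3)·-1.816) / (-8.5) = -0.306
Iteration 2:
  x = (10 - (-1.8)·-1.816 - (-1)·-0.306) / (3.8) = 1.691
  y = (-8 - (4)·1.691 - (2.2)·-0.306) / (10.2) = -1.381
  z = (12 - (1.5)·1.691 - (-3)·-1.381) / (-8.5) = -0.626
Change: (-0.941, 0.435, -0.320) → max |·| = 0.941

0.941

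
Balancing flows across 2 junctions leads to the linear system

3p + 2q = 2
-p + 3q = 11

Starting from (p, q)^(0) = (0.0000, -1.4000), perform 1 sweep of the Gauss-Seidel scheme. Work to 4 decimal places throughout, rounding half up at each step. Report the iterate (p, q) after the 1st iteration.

(1.6000, 4.2000)

Iteration 1:
  p = (2 - (2)·-1.4000) / (3) = 1.6000
  q = (11 - (-1)·1.6000) / (3) = 4.2000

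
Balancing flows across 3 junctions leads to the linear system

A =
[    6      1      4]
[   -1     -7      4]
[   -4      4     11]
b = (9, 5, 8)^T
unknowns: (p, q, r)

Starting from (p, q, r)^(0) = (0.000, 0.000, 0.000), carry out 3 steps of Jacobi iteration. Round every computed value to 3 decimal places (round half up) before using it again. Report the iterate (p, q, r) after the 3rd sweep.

(0.564, -0.001, 1.326)

Iteration 1:
  p = (9 - (1)·0.000 - (4)·0.000) / (6) = 1.500
  q = (5 - (-1)·0.000 - (4)·0.000) / (-7) = -0.714
  r = (8 - (-4)·0.000 - (4)·0.000) / (11) = 0.727
Iteration 2:
  p = (9 - (1)·-0.714 - (4)·0.727) / (6) = 1.134
  q = (5 - (-1)·1.500 - (4)·0.727) / (-7) = -0.513
  r = (8 - (-4)·1.500 - (4)·-0.714) / (11) = 1.532
Iteration 3:
  p = (9 - (1)·-0.513 - (4)·1.532) / (6) = 0.564
  q = (5 - (-1)·1.134 - (4)·1.532) / (-7) = -0.001
  r = (8 - (-4)·1.134 - (4)·-0.513) / (11) = 1.326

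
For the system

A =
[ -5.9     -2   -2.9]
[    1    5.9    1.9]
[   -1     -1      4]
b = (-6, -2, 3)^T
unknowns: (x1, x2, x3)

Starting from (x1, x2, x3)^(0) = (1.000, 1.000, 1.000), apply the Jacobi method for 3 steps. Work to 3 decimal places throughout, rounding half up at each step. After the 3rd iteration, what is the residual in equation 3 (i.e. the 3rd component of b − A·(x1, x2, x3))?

0.432

Iteration 1:
  x1 = (-6 - (-2)·1.000 - (-2.9)·1.000) / (-5.9) = 0.186
  x2 = (-2 - (1)·1.000 - (1.9)·1.000) / (5.9) = -0.831
  x3 = (3 - (-1)·1.000 - (-1)·1.000) / (4) = 1.250
Iteration 2:
  x1 = (-6 - (-2)·-0.831 - (-2.9)·1.250) / (-5.9) = 0.684
  x2 = (-2 - (1)·0.186 - (1.9)·1.250) / (5.9) = -0.773
  x3 = (3 - (-1)·0.186 - (-1)·-0.831) / (4) = 0.589
Iteration 3:
  x1 = (-6 - (-2)·-0.773 - (-2.9)·0.589) / (-5.9) = 0.989
  x2 = (-2 - (1)·0.684 - (1.9)·0.589) / (5.9) = -0.645
  x3 = (3 - (-1)·0.684 - (-1)·-0.773) / (4) = 0.728
Residual b − A·x = (0.656, -0.567, 0.432)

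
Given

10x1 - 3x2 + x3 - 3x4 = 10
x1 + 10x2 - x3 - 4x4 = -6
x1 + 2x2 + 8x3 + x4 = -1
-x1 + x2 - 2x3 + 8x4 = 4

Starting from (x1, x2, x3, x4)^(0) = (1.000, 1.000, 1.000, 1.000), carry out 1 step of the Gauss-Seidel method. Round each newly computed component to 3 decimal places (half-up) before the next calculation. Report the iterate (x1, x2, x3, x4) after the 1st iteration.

(1.500, -0.250, -0.375, 0.625)

Iteration 1:
  x1 = (10 - (-3)·1.000 - (1)·1.000 - (-3)·1.000) / (10) = 1.500
  x2 = (-6 - (1)·1.500 - (-1)·1.000 - (-4)·1.000) / (10) = -0.250
  x3 = (-1 - (1)·1.500 - (2)·-0.250 - (1)·1.000) / (8) = -0.375
  x4 = (4 - (-1)·1.500 - (1)·-0.250 - (-2)·-0.375) / (8) = 0.625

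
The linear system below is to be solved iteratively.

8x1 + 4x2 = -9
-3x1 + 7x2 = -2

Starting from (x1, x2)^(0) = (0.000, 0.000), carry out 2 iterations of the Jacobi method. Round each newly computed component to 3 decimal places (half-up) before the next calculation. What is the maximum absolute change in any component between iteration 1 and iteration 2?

0.482

Iteration 1:
  x1 = (-9 - (4)·0.000) / (8) = -1.125
  x2 = (-2 - (-3)·0.000) / (7) = -0.286
Iteration 2:
  x1 = (-9 - (4)·-0.286) / (8) = -0.982
  x2 = (-2 - (-3)·-1.125) / (7) = -0.768
Change: (0.143, -0.482) → max |·| = 0.482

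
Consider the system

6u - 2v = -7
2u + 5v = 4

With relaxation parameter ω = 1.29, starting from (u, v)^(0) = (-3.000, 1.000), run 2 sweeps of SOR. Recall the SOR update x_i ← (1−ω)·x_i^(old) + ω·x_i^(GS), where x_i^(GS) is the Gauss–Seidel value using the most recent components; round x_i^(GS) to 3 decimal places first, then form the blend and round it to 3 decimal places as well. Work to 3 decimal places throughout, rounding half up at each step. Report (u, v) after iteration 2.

Iteration 1:
  u: GS value = (-7 - (-2)·1.000) / (6) = -0.833;  u ← (1−ω)·-3.000 + ω·-0.833 = -0.205
  v: GS value = (4 - (2)·-0.205) / (5) = 0.882;  v ← (1−ω)·1.000 + ω·0.882 = 0.848
Iteration 2:
  u: GS value = (-7 - (-2)·0.848) / (6) = -0.884;  u ← (1−ω)·-0.205 + ω·-0.884 = -1.081
  v: GS value = (4 - (2)·-1.081) / (5) = 1.232;  v ← (1−ω)·0.848 + ω·1.232 = 1.343

(-1.081, 1.343)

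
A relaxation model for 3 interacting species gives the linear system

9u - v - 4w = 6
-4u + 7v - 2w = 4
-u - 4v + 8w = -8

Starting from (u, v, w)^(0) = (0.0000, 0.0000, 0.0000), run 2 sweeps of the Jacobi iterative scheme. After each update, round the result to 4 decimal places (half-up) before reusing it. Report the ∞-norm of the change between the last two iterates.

Iteration 1:
  u = (6 - (-1)·0.0000 - (-4)·0.0000) / (9) = 0.6667
  v = (4 - (-4)·0.0000 - (-2)·0.0000) / (7) = 0.5714
  w = (-8 - (-1)·0.0000 - (-4)·0.0000) / (8) = -1.0000
Iteration 2:
  u = (6 - (-1)·0.5714 - (-4)·-1.0000) / (9) = 0.2857
  v = (4 - (-4)·0.6667 - (-2)·-1.0000) / (7) = 0.6667
  w = (-8 - (-1)·0.6667 - (-4)·0.5714) / (8) = -0.6310
Change: (-0.3810, 0.0953, 0.3690) → max |·| = 0.3810

0.3810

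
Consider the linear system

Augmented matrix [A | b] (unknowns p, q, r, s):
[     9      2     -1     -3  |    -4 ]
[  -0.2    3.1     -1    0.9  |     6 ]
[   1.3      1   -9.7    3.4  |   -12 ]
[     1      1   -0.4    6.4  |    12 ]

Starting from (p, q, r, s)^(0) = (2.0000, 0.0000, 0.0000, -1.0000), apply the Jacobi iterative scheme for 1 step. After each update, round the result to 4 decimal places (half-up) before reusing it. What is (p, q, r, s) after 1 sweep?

Iteration 1:
  p = (-4 - (2)·0.0000 - (-1)·0.0000 - (-3)·-1.0000) / (9) = -0.7778
  q = (6 - (-0.2)·2.0000 - (-1)·0.0000 - (0.9)·-1.0000) / (3.1) = 2.3548
  r = (-12 - (1.3)·2.0000 - (1)·0.0000 - (3.4)·-1.0000) / (-9.7) = 1.1546
  s = (12 - (1)·2.0000 - (1)·0.0000 - (-0.4)·0.0000) / (6.4) = 1.5625

(-0.7778, 2.3548, 1.1546, 1.5625)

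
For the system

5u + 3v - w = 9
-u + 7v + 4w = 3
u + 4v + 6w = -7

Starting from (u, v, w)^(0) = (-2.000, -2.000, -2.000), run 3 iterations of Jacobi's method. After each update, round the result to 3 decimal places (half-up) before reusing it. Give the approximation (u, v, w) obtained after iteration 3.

(1.000, 1.994, -1.697)

Iteration 1:
  u = (9 - (3)·-2.000 - (-1)·-2.000) / (5) = 2.600
  v = (3 - (-1)·-2.000 - (4)·-2.000) / (7) = 1.286
  w = (-7 - (1)·-2.000 - (4)·-2.000) / (6) = 0.500
Iteration 2:
  u = (9 - (3)·1.286 - (-1)·0.500) / (5) = 1.128
  v = (3 - (-1)·2.600 - (4)·0.500) / (7) = 0.514
  w = (-7 - (1)·2.600 - (4)·1.286) / (6) = -2.457
Iteration 3:
  u = (9 - (3)·0.514 - (-1)·-2.457) / (5) = 1.000
  v = (3 - (-1)·1.128 - (4)·-2.457) / (7) = 1.994
  w = (-7 - (1)·1.128 - (4)·0.514) / (6) = -1.697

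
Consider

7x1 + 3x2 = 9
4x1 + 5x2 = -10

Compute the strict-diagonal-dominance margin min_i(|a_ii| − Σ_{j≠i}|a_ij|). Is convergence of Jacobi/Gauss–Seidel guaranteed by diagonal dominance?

1

row 1: |7| − (3) = 4
row 2: |5| − (4) = 1
minimum over rows = 1 → strictly diagonally dominant (convergence guaranteed)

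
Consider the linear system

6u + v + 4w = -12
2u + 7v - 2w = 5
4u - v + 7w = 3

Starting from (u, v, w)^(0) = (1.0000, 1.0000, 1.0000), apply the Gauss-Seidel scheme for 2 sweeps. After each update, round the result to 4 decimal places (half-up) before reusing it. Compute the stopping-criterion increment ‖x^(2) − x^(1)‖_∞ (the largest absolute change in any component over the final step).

1.0057

Iteration 1:
  u = (-12 - (1)·1.0000 - (4)·1.0000) / (6) = -2.8333
  v = (5 - (2)·-2.8333 - (-2)·1.0000) / (7) = 1.8095
  w = (3 - (4)·-2.8333 - (-1)·1.8095) / (7) = 2.3061
Iteration 2:
  u = (-12 - (1)·1.8095 - (4)·2.3061) / (6) = -3.8390
  v = (5 - (2)·-3.8390 - (-2)·2.3061) / (7) = 2.4700
  w = (3 - (4)·-3.8390 - (-1)·2.4700) / (7) = 2.9751
Change: (-1.0057, 0.6605, 0.6690) → max |·| = 1.0057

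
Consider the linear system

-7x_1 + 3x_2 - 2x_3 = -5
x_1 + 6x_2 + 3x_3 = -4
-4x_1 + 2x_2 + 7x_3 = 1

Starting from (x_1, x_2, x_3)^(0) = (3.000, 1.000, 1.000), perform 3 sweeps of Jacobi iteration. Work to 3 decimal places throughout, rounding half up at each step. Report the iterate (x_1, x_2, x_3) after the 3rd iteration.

Iteration 1:
  x_1 = (-5 - (3)·1.000 - (-2)·1.000) / (-7) = 0.857
  x_2 = (-4 - (1)·3.000 - (3)·1.000) / (6) = -1.667
  x_3 = (1 - (-4)·3.000 - (2)·1.000) / (7) = 1.571
Iteration 2:
  x_1 = (-5 - (3)·-1.667 - (-2)·1.571) / (-7) = -0.449
  x_2 = (-4 - (1)·0.857 - (3)·1.571) / (6) = -1.595
  x_3 = (1 - (-4)·0.857 - (2)·-1.667) / (7) = 1.109
Iteration 3:
  x_1 = (-5 - (3)·-1.595 - (-2)·1.109) / (-7) = -0.286
  x_2 = (-4 - (1)·-0.449 - (3)·1.109) / (6) = -1.146
  x_3 = (1 - (-4)·-0.449 - (2)·-1.595) / (7) = 0.342

(-0.286, -1.146, 0.342)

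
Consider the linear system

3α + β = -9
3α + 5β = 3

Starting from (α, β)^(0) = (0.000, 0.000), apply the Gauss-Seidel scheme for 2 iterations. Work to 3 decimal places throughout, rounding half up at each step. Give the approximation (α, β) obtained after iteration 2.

Iteration 1:
  α = (-9 - (1)·0.000) / (3) = -3.000
  β = (3 - (3)·-3.000) / (5) = 2.400
Iteration 2:
  α = (-9 - (1)·2.400) / (3) = -3.800
  β = (3 - (3)·-3.800) / (5) = 2.880

(-3.800, 2.880)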